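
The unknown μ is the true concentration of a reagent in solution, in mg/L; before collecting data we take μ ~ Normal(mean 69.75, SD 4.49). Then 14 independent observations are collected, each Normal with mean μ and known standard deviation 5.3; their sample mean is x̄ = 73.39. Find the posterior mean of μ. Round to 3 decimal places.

Prior precision 1/τ₀² = 1/4.49² = 0.0496029; data precision n/σ² = 14/5.3² = 0.498398.
Posterior precision = 0.0496029 + 0.498398 = 0.548001.
Posterior mean = (0.0496029·69.75 + 0.498398·73.39) / 0.548001 = 73.061.

Posterior mean ≈ 73.061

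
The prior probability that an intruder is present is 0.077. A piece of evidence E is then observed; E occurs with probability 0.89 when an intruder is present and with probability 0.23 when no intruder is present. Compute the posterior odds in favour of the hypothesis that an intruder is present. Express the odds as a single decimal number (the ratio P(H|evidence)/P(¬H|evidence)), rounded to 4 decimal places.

Prior odds = 0.077/(1−0.077) = 0.083424.
Likelihood ratio for E = 0.89/0.23 = 3.8696.
Posterior odds = prior odds × LR = 0.32281.

Posterior odds ≈ 0.3228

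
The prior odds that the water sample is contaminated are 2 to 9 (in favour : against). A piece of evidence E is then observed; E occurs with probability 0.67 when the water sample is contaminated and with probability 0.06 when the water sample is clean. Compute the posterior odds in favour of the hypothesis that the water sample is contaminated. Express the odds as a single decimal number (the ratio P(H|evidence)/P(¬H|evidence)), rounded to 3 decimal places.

Posterior odds ≈ 2.481

Prior odds = 2/9 = 0.22222. In log-odds, ln(0.22222) = -1.5041.
Add log likelihood ratio: ln(11.167) = 2.4129.
Posterior log-odds = 0.90886, so posterior odds = exp(0.90886) = 2.4815.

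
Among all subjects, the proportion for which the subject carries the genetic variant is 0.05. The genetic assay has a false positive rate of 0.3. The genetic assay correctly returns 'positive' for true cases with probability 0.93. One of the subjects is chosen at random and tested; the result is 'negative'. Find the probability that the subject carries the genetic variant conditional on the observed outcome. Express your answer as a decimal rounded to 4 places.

P(H | E) ≈ 0.0052

Write H for 'the subject carries the genetic variant'. Prior odds H:¬H = 0.05/0.95 = 0.052632. For the 'negative' outcome, the likelihood ratio is 0.07/0.7 = 0.10000.
Posterior odds = 0.052632 × 0.10000 = 0.0052632, so P(H|E) = 0.0052632/(1+0.0052632) = 0.0052.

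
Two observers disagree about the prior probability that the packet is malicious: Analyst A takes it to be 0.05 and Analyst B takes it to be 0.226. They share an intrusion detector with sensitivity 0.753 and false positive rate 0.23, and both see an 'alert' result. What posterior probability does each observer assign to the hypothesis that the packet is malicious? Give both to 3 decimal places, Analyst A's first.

Analyst A: 0.147; Analyst B: 0.489

P('+'|H) = 0.753, P('+'|¬H) = 0.23.
Analyst A: numerator 0.753·0.05 = 0.037650; evidence = 0.037650+0.23·0.95 = 0.25615; posterior = 0.147.
Analyst B: numerator 0.753·0.226 = 0.17018; evidence = 0.17018+0.23·0.774 = 0.34820; posterior = 0.489.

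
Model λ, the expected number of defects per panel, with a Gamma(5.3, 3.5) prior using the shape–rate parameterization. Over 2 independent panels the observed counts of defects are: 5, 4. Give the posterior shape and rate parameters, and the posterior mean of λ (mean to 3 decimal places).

Posterior: Gamma(shape=14.3, rate=5.5); mean ≈ 2.600

Total count ∑xᵢ = 9 over n = 2 panels.
Gamma is conjugate to the Poisson likelihood: posterior is Gamma(shape = 5.3+9 = 14.3, rate = 3.5+2 = 5.5).
E[λ | data] = 14.3/5.5 = 2.600.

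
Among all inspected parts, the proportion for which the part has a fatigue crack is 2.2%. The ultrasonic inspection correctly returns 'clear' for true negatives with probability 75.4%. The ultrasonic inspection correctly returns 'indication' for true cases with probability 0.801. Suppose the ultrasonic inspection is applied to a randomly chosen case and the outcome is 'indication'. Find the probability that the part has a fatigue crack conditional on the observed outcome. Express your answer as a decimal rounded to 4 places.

Let H be the event that the part has a fatigue crack. P(H) = 0.022, so P(¬H) = 0.978. With E the 'indication' result, P(E|H) = 0.801 and P(E|¬H) = 0.246.
P(E) = 0.801·0.022 + 0.246·0.978 = 0.017622 + 0.24059 = 0.25821.
By Bayes' theorem, P(H|E) = 0.017622 / 0.25821 = 0.0682.

P(H | E) ≈ 0.0682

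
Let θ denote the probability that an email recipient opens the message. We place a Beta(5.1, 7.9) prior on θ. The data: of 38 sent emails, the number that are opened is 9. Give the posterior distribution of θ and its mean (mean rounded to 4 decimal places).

Observing 9 successes and 29 failures updates Beta(5.1, 7.9) by adding the success and failure counts to the two shape parameters: α = 5.1+9 = 14.1, β = 7.9+29 = 36.9.
Posterior mean = α/(α+β) = 14.1/51 = 0.2765.

Posterior: Beta(14.1, 36.9); mean ≈ 0.2765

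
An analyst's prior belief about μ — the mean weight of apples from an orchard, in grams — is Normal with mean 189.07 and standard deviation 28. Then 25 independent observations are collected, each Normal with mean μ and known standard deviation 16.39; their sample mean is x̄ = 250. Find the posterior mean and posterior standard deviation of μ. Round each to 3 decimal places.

Prior precision 1/τ₀² = 1/28² = 0.00127551; data precision n/σ² = 25/16.39² = 0.0930641.
Posterior precision = 0.00127551 + 0.0930641 = 0.0943396, giving posterior SD = 1/√0.0943396 = 3.256.
Posterior mean = (0.00127551·189.07 + 0.0930641·250) / 0.0943396 = 249.176.

Posterior mean ≈ 249.176; posterior SD ≈ 3.256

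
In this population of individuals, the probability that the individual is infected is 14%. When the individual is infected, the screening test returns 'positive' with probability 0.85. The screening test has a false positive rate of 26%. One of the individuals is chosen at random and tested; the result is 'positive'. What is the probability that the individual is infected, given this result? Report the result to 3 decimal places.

P(H | E) ≈ 0.347

Let H be the event that the individual is infected. P(H) = 0.14, so P(¬H) = 0.86. With E the 'positive' result, P(E|H) = 0.85 and P(E|¬H) = 0.26.
P(E) = 0.85·0.14 + 0.26·0.86 = 0.11900 + 0.22360 = 0.34260.
By Bayes' theorem, P(H|E) = 0.11900 / 0.34260 = 0.347.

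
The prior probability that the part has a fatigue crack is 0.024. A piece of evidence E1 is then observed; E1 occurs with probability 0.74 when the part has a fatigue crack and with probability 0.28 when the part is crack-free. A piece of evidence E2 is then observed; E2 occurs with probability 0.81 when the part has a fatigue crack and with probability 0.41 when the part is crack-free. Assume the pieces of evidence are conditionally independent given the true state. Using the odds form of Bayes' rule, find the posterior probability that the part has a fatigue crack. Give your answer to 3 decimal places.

Prior odds = 0.024/(1−0.024) = 0.024590. In log-odds, ln(0.024590) = -3.7054.
Add log likelihood ratios: ln(2.6429) + ln(1.9756) = 1.6527.
Posterior log-odds = -2.0527, so posterior odds = exp(-2.0527) = 0.12839. Converting, P(H|E) = 0.12839/1.1284 = 0.114.

Posterior probability ≈ 0.114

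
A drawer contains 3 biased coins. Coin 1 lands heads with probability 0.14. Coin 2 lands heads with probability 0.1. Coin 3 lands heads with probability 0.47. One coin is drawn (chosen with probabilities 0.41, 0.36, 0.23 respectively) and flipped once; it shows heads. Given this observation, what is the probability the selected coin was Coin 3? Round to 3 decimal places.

Posterior probability ≈ 0.536

Tabulate prior·likelihood by source: [1] prior 0.41, lik 0.14, product 0.05740; [2] prior 0.36, lik 0.1, product 0.03600; [3] prior 0.23, lik 0.47, product 0.1081.
Normalizing constant = 0.20150; the posterior for Coin 3 is its product over the sum, 0.1081/0.20150 = 0.536.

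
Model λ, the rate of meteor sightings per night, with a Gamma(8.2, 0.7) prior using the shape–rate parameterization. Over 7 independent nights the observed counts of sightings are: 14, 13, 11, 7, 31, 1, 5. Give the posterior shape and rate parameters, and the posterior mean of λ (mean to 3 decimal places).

Posterior: Gamma(shape=90.2, rate=7.7); mean ≈ 11.714

Total count ∑xᵢ = 82 over n = 7 nights.
Gamma is conjugate to the Poisson likelihood: posterior is Gamma(shape = 8.2+82 = 90.2, rate = 0.7+7 = 7.7).
E[λ | data] = 90.2/7.7 = 11.714.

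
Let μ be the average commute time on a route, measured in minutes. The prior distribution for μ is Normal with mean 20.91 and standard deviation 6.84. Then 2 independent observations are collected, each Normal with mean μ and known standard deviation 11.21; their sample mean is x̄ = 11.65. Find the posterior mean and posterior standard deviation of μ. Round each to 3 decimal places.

Posterior mean ≈ 16.958; posterior SD ≈ 5.179

Prior precision 1/τ₀² = 1/6.84² = 0.0213741; data precision n/σ² = 2/11.21² = 0.0159154.
Posterior precision = 0.0213741 + 0.0159154 = 0.0372895, giving posterior SD = 1/√0.0372895 = 5.179.
Posterior mean = (0.0213741·20.91 + 0.0159154·11.65) / 0.0372895 = 16.958.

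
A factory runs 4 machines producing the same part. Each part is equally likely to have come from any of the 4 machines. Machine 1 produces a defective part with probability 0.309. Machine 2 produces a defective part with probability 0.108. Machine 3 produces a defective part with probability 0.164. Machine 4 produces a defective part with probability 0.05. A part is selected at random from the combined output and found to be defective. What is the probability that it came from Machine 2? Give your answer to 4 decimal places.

Posterior probability ≈ 0.1712

P(defective|M1) = 0.309; P(defective|M2) = 0.108; P(defective|M3) = 0.164; P(defective|M4) = 0.05.
Prior × likelihood for each source: 0.25·0.309=0.07725, 0.25·0.108=0.02700, 0.25·0.164=0.04100, 0.25·0.05=0.01250. Summing gives P(defective) = 0.15775.
P(Machine 2 | defective) = 0.02700 / 0.15775 = 0.1712.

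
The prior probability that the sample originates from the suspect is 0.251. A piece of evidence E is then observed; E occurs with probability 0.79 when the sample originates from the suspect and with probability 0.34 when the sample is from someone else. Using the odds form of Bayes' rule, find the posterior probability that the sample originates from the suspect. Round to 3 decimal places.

Prior odds = 0.251/(1−0.251) = 0.33511. In log-odds, ln(0.33511) = -1.0933.
Add log likelihood ratio: ln(2.3235) = 0.84309.
Posterior log-odds = -0.25020, so posterior odds = exp(-0.25020) = 0.77865. Converting, P(H|E) = 0.77865/1.7786 = 0.438.

Posterior probability ≈ 0.438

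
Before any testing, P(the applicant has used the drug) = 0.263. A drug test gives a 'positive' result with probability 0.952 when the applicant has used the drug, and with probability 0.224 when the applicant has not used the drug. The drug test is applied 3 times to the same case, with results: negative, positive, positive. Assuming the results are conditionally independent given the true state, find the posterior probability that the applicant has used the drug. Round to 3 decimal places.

Posterior P(H) ≈ 0.285

Let H be the event that the applicant has used the drug; start with P(H) = 0.263. P('positive'|H) = 0.952, P('positive'|¬H) = 0.224.
Update on result 1 ('negative'): P(H) ← 0.048·0.2630 / (0.048·0.2630 + 0.776·0.7370) = 0.012624/0.58454 = 0.0216.
Update on result 2 ('positive'): P(H) ← 0.952·0.0216 / (0.952·0.0216 + 0.224·0.9784) = 0.020560/0.23972 = 0.0858.
Update on result 3 ('positive'): P(H) ← 0.952·0.0858 / (0.952·0.0858 + 0.224·0.9142) = 0.081649/0.28644 = 0.2851.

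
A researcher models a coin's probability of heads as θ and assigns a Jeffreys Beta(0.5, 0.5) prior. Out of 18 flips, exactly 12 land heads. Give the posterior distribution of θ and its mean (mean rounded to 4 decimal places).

Observing 12 successes and 6 failures updates Beta(0.5, 0.5) by adding the success and failure counts to the two shape parameters: α = 0.5+12 = 12.5, β = 0.5+6 = 6.5.
E[θ | data] = 12.5/(12.5+6.5) = 0.6579.

Posterior: Beta(12.5, 6.5); mean ≈ 0.6579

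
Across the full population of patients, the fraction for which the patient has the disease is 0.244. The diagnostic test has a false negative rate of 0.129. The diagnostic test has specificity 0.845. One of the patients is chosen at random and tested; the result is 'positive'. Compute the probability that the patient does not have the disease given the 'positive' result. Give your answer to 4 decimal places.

P(¬H | E) ≈ 0.3554

Write H for 'the patient has the disease'. Prior odds H:¬H = 0.244/0.756 = 0.32275. For the 'positive' outcome, the likelihood ratio is 0.871/0.155 = 5.6194.
Posterior odds = 0.32275 × 5.6194 = 1.8137, so P(H|E) = 1.8137/(1+1.8137) = 0.6446. Then P(¬H|E) = 1 − 0.6446 = 0.3554.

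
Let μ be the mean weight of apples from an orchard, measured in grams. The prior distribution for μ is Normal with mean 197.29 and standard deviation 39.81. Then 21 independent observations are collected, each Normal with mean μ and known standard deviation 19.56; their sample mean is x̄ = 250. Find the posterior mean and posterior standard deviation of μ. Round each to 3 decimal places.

Prior precision 1/τ₀² = 1/39.81² = 0.00063098; data precision n/σ² = 21/19.56² = 0.0548885.
Posterior precision = 0.00063098 + 0.0548885 = 0.0555195, giving posterior SD = 1/√0.0555195 = 4.244.
Posterior mean = (0.00063098·197.29 + 0.0548885·250) / 0.0555195 = 249.401.

Posterior mean ≈ 249.401; posterior SD ≈ 4.244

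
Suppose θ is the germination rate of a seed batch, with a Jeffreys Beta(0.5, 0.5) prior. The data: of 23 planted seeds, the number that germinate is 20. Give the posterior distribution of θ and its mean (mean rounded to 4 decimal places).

Observing 20 successes and 3 failures updates Beta(0.5, 0.5) by adding the success and failure counts to the two shape parameters: α = 0.5+20 = 20.5, β = 0.5+3 = 3.5.
Posterior mean = α/(α+β) = 20.5/24 = 0.8542.

Posterior: Beta(20.5, 3.5); mean ≈ 0.8542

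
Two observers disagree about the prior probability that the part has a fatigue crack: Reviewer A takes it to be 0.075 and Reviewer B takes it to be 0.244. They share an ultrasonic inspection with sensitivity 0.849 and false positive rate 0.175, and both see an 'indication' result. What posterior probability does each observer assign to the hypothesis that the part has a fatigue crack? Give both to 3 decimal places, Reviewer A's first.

Reviewer A: 0.282; Reviewer B: 0.610

P('+'|H) = 0.849, P('+'|¬H) = 0.175.
Reviewer A: numerator 0.849·0.075 = 0.063675; evidence = 0.063675+0.175·0.925 = 0.22555; posterior = 0.282.
Reviewer B: numerator 0.849·0.244 = 0.20716; evidence = 0.20716+0.175·0.756 = 0.33946; posterior = 0.610.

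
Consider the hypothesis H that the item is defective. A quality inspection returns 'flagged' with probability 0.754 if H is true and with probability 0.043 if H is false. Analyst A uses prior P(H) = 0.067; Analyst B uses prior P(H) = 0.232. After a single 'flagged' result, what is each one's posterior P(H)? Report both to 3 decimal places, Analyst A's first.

Analyst A: 0.557; Analyst B: 0.841

P('+'|H) = 0.754, P('+'|¬H) = 0.043.
Analyst A: numerator 0.754·0.067 = 0.050518; evidence = 0.050518+0.043·0.933 = 0.090637; posterior = 0.557.
Analyst B: numerator 0.754·0.232 = 0.17493; evidence = 0.17493+0.043·0.768 = 0.20795; posterior = 0.841.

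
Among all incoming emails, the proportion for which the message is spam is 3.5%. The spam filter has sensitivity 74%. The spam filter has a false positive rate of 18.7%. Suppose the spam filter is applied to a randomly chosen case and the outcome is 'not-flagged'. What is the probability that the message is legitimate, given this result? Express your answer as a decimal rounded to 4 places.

Let H be the event that the message is spam. P(H) = 0.035, so P(¬H) = 0.965. With E the 'not-flagged' result, P(E|H) = 0.26 and P(E|¬H) = 0.813.
P(E) = 0.26·0.035 + 0.813·0.965 = 0.0091000 + 0.78454 = 0.79364.
By Bayes' theorem, P(H|E) = 0.0091000 / 0.79364 = 0.0115. Hence P(¬H|E) = 1 − 0.0115 = 0.9885.

P(¬H | E) ≈ 0.9885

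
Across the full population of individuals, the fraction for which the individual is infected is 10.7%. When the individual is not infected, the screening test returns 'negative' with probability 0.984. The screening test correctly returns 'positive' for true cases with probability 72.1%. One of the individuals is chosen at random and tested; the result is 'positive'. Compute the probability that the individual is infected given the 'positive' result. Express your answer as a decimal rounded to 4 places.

Let H be the event that the individual is infected. P(H) = 0.107, so P(¬H) = 0.893. With E the 'positive' result, P(E|H) = 0.721 and P(E|¬H) = 0.016.
P(E) = 0.721·0.107 + 0.016·0.893 = 0.077147 + 0.014288 = 0.091435.
By Bayes' theorem, P(H|E) = 0.077147 / 0.091435 = 0.8437.

P(H | E) ≈ 0.8437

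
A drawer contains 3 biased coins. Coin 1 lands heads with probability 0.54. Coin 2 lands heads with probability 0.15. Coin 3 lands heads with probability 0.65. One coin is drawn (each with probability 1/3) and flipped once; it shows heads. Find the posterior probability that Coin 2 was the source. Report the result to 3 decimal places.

Posterior probability ≈ 0.112

P(heads|C1) = 0.54; P(heads|C2) = 0.15; P(heads|C3) = 0.65.
Prior × likelihood for each source: 0.333333·0.54=0.1800, 0.333333·0.15=0.05000, 0.333333·0.65=0.2167. Summing gives P(heads) = 0.44667.
P(Coin 2 | heads) = 0.05000 / 0.44667 = 0.112.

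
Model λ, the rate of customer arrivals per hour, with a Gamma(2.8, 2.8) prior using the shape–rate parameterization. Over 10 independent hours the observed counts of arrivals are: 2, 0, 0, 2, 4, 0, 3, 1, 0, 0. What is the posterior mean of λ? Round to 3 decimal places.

Posterior mean ≈ 1.156

The Poisson likelihood adds the total count to the shape and the number of exposure periods to the rate. Here ∑xᵢ = 12 and n = 10, so shape 2.8→14.8 and rate 2.8→12.8.
Posterior mean = shape/rate = 14.8/12.8 = 1.156.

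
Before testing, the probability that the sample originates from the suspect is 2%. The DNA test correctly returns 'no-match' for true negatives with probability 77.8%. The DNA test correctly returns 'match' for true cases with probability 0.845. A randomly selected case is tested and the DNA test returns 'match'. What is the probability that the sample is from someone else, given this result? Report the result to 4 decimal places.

P(¬H | E) ≈ 0.9279

Write H for 'the sample originates from the suspect'. Prior odds H:¬H = 0.02/0.98 = 0.020408. For the 'match' outcome, the likelihood ratio is 0.845/0.222 = 3.8063.
Posterior odds = 0.020408 × 3.8063 = 0.077680, so P(H|E) = 0.077680/(1+0.077680) = 0.0721. Then P(¬H|E) = 1 − 0.0721 = 0.9279.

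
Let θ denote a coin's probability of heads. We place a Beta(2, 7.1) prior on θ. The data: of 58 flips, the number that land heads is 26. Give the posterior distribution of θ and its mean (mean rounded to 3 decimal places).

The binomial likelihood is conjugate to the Beta prior: with 26 successes and 32 failures, the posterior is Beta(2+26, 7.1+32) = Beta(28, 39.1).
E[θ | data] = 28/(28+39.1) = 0.417.

Posterior: Beta(28, 39.1); mean ≈ 0.417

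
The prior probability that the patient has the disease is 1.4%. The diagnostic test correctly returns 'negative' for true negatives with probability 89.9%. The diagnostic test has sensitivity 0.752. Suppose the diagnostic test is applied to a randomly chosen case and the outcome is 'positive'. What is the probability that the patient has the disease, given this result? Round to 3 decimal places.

Write H for 'the patient has the disease'. Prior odds H:¬H = 0.014/0.986 = 0.014199. For the 'positive' outcome, the likelihood ratio is 0.752/0.101 = 7.4455.
Posterior odds = 0.014199 × 7.4455 = 0.10572, so P(H|E) = 0.10572/(1+0.10572) = 0.096.

P(H | E) ≈ 0.096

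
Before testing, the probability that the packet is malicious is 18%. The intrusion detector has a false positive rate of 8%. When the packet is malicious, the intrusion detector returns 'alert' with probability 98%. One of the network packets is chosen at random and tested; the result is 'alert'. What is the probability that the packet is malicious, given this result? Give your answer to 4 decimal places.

Write H for 'the packet is malicious'. Prior odds H:¬H = 0.18/0.82 = 0.21951. For the 'alert' outcome, the likelihood ratio is 0.98/0.08 = 12.250.
Posterior odds = 0.21951 × 12.250 = 2.6890, so P(H|E) = 2.6890/(1+2.6890) = 0.7289.

P(H | E) ≈ 0.7289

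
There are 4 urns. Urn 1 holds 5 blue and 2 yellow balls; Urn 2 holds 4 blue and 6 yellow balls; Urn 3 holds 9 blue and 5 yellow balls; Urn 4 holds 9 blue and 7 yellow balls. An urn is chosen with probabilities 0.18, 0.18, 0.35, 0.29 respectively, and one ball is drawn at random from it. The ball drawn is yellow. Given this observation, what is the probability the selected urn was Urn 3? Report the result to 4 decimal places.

P(yellow|Urn 1) = 0.2857; P(yellow|Urn 2) = 0.6; P(yellow|Urn 3) = 0.3571; P(yellow|Urn 4) = 0.4375.
Prior × likelihood for each source: 0.18·0.2857=0.05143, 0.18·0.6=0.1080, 0.35·0.3571=0.1250, 0.29·0.4375=0.1269. Summing gives P(yellow) = 0.41130.
P(Urn 3 | yellow) = 0.1250 / 0.41130 = 0.3039.

Posterior probability ≈ 0.3039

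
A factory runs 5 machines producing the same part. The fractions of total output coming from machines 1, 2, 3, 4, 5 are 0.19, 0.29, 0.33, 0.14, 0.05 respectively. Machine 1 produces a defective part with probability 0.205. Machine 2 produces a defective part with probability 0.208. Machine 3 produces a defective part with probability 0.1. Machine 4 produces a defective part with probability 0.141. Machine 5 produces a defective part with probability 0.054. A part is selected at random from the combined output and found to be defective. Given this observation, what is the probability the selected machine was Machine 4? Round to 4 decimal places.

P(defective|M1) = 0.205; P(defective|M2) = 0.208; P(defective|M3) = 0.1; P(defective|M4) = 0.141; P(defective|M5) = 0.054.
Prior × likelihood for each source: 0.19·0.205=0.03895, 0.29·0.208=0.06032, 0.33·0.1=0.03300, 0.14·0.141=0.01974, 0.05·0.054=0.002700. Summing gives P(defective) = 0.15471.
P(Machine 4 | defective) = 0.01974 / 0.15471 = 0.1276.

Posterior probability ≈ 0.1276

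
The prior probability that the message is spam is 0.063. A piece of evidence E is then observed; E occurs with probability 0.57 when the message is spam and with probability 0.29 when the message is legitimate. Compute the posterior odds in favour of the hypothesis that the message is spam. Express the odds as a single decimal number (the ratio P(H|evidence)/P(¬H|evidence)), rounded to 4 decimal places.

Prior odds = 0.063/(1−0.063) = 0.067236.
Likelihood ratio for E = 0.57/0.29 = 1.9655.
Posterior odds = prior odds × LR = 0.13215.

Posterior odds ≈ 0.1322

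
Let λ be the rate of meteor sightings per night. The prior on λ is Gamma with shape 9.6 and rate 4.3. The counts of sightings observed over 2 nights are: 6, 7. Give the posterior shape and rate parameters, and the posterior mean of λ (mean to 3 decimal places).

Posterior: Gamma(shape=22.6, rate=6.3); mean ≈ 3.587

Total count ∑xᵢ = 13 over n = 2 nights.
Gamma is conjugate to the Poisson likelihood: posterior is Gamma(shape = 9.6+13 = 22.6, rate = 4.3+2 = 6.3).
Posterior mean = shape/rate = 22.6/6.3 = 3.587.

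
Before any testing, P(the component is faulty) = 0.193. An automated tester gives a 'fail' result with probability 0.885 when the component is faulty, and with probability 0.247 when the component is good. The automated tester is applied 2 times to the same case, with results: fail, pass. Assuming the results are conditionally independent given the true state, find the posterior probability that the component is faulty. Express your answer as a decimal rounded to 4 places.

Posterior P(H) ≈ 0.1157

With H the event that the component is faulty, the joint likelihood of the observed sequence is P(data|H) = 0.885·0.115 = 0.10178 and P(data|¬H) = 0.247·0.753 = 0.18599.
Bayes: P(H|data) = 0.193·0.10178 / (0.193·0.10178 + 0.807·0.18599) = 0.019643/0.16974 = 0.1157.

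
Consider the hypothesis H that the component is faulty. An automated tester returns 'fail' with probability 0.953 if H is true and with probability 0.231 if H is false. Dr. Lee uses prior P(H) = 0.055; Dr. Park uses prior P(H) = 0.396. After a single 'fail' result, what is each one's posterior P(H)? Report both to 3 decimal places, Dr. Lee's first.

Dr. Lee: 0.194; Dr. Park: 0.730

The likelihood ratio for a 'fail' result is 0.953/0.231 = 4.1255.
Dr. Lee: prior odds 0.055/0.945 = 0.058201; posterior odds 0.24011; posterior probability 0.194.
Dr. Park: prior odds 0.396/0.604 = 0.65563; posterior odds 2.7048; posterior probability 0.730.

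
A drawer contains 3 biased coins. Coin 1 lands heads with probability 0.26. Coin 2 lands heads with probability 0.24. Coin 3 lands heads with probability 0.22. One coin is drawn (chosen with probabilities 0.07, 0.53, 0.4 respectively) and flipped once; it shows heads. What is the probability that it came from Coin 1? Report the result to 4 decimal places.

Tabulate prior·likelihood by source: [1] prior 0.07, lik 0.26, product 0.01820; [2] prior 0.53, lik 0.24, product 0.1272; [3] prior 0.4, lik 0.22, product 0.08800.
Normalizing constant = 0.23340; the posterior for Coin 1 is its product over the sum, 0.01820/0.23340 = 0.0780.

Posterior probability ≈ 0.0780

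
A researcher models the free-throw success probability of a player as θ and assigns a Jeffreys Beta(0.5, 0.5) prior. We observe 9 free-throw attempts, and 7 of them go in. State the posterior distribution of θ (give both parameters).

Posterior: Beta(7.5, 2.5)

Observing 7 successes and 2 failures updates Beta(0.5, 0.5) by adding the success and failure counts to the two shape parameters: α = 0.5+7 = 7.5, β = 0.5+2 = 2.5.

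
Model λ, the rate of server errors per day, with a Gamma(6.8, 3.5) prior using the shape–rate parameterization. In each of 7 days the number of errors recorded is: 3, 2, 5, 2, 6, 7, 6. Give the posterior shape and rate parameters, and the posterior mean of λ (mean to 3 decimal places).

Posterior: Gamma(shape=37.8, rate=10.5); mean ≈ 3.600

Total count ∑xᵢ = 31 over n = 7 days.
Gamma is conjugate to the Poisson likelihood: posterior is Gamma(shape = 6.8+31 = 37.8, rate = 3.5+7 = 10.5).
E[λ | data] = 37.8/10.5 = 3.600.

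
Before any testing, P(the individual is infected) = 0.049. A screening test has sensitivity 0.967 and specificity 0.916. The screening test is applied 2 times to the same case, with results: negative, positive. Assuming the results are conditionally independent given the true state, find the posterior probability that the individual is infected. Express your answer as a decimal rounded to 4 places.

Let H be the event that the individual is infected; start with P(H) = 0.049. P('positive'|H) = 0.967, P('positive'|¬H) = 0.084.
Update on result 1 ('negative'): P(H) ← 0.033·0.0490 / (0.033·0.0490 + 0.916·0.9510) = 0.0016170/0.87273 = 0.0019.
Update on result 2 ('positive'): P(H) ← 0.967·0.0019 / (0.967·0.0019 + 0.084·0.9981) = 0.0017917/0.085636 = 0.0209.

Posterior P(H) ≈ 0.0209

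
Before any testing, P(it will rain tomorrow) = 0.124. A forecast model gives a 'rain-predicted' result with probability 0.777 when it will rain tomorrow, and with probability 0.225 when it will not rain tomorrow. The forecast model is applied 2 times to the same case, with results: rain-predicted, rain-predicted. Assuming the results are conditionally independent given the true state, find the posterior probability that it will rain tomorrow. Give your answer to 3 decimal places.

Let H be the event that it will rain tomorrow; start with P(H) = 0.124. P('rain-predicted'|H) = 0.777, P('rain-predicted'|¬H) = 0.225.
Update on result 1 ('rain-predicted'): P(H) ← 0.777·0.1240 / (0.777·0.1240 + 0.225·0.8760) = 0.096348/0.29345 = 0.3283.
Update on result 2 ('rain-predicted'): P(H) ← 0.777·0.3283 / (0.777·0.3283 + 0.225·0.6717) = 0.25511/0.40624 = 0.6280.

Posterior P(H) ≈ 0.628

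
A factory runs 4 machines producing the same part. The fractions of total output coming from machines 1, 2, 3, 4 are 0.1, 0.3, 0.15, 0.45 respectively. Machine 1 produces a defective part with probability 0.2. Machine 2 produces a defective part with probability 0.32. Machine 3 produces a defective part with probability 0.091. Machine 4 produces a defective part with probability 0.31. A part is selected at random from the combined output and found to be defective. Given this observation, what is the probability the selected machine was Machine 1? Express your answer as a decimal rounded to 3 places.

P(defective|M1) = 0.2; P(defective|M2) = 0.32; P(defective|M3) = 0.091; P(defective|M4) = 0.31.
Prior × likelihood for each source: 0.1·0.2=0.02000, 0.3·0.32=0.09600, 0.15·0.091=0.01365, 0.45·0.31=0.1395. Summing gives P(defective) = 0.26915.
P(Machine 1 | defective) = 0.02000 / 0.26915 = 0.074.

Posterior probability ≈ 0.074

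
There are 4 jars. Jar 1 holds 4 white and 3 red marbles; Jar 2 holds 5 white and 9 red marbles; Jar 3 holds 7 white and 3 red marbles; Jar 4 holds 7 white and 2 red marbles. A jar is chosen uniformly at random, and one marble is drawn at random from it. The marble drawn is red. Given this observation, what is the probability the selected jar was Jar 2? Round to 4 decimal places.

Posterior probability ≈ 0.4034

Tabulate prior·likelihood by source: [1] prior 0.25, lik 0.4286, product 0.1071; [2] prior 0.25, lik 0.6429, product 0.1607; [3] prior 0.25, lik 0.3, product 0.07500; [4] prior 0.25, lik 0.2222, product 0.05556.
Normalizing constant = 0.39841; the posterior for Jar 2 is its product over the sum, 0.1607/0.39841 = 0.4034.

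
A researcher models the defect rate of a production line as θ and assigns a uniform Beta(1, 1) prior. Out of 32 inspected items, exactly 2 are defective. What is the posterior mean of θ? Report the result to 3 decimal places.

Posterior mean ≈ 0.088

The binomial likelihood is conjugate to the Beta prior: with 2 successes and 30 failures, the posterior is Beta(1+2, 1+30) = Beta(3, 31).
Posterior mean = α/(α+β) = 3/34 = 0.088.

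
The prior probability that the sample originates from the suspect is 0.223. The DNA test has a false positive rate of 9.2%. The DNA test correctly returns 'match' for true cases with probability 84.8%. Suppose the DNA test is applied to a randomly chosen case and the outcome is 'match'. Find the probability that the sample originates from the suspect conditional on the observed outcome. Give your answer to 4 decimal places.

Let H be the event that the sample originates from the suspect. P(H) = 0.223, so P(¬H) = 0.777. With E the 'match' result, P(E|H) = 0.848 and P(E|¬H) = 0.092.
P(E) = 0.848·0.223 + 0.092·0.777 = 0.18910 + 0.071484 = 0.26059.
By Bayes' theorem, P(H|E) = 0.18910 / 0.26059 = 0.7257.

P(H | E) ≈ 0.7257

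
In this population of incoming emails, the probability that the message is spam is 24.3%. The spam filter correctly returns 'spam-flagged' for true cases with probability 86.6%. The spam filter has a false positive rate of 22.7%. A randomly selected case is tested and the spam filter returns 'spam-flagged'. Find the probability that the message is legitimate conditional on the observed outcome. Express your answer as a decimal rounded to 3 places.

P(¬H | E) ≈ 0.450

Write H for 'the message is spam'. Prior odds H:¬H = 0.243/0.757 = 0.32100. For the 'spam-flagged' outcome, the likelihood ratio is 0.866/0.227 = 3.8150.
Posterior odds = 0.32100 × 3.8150 = 1.2246, so P(H|E) = 1.2246/(1+1.2246) = 0.550. Then P(¬H|E) = 1 − 0.550 = 0.450.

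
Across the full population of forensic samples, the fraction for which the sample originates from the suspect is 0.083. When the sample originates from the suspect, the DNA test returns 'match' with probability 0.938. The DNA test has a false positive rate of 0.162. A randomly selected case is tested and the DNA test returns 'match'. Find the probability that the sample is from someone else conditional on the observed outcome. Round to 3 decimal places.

Let H be the event that the sample originates from the suspect. P(H) = 0.083, so P(¬H) = 0.917. With E the 'match' result, P(E|H) = 0.938 and P(E|¬H) = 0.162.
P(E) = 0.938·0.083 + 0.162·0.917 = 0.077854 + 0.14855 = 0.22641.
By Bayes' theorem, P(H|E) = 0.077854 / 0.22641 = 0.344. Hence P(¬H|E) = 1 − 0.344 = 0.656.

P(¬H | E) ≈ 0.656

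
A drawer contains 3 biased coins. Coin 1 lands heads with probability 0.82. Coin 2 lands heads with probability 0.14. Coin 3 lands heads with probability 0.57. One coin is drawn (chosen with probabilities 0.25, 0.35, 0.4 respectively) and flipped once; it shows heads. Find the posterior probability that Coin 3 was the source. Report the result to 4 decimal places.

Posterior probability ≈ 0.4730

Tabulate prior·likelihood by source: [1] prior 0.25, lik 0.82, product 0.2050; [2] prior 0.35, lik 0.14, product 0.04900; [3] prior 0.4, lik 0.57, product 0.2280.
Normalizing constant = 0.48200; the posterior for Coin 3 is its product over the sum, 0.2280/0.48200 = 0.4730.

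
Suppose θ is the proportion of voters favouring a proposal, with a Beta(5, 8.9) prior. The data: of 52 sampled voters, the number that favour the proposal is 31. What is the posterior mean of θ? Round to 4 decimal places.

Observing 31 successes and 21 failures updates Beta(5, 8.9) by adding the success and failure counts to the two shape parameters: α = 5+31 = 36, β = 8.9+21 = 29.9.
E[θ | data] = 36/(36+29.9) = 0.5463.

Posterior mean ≈ 0.5463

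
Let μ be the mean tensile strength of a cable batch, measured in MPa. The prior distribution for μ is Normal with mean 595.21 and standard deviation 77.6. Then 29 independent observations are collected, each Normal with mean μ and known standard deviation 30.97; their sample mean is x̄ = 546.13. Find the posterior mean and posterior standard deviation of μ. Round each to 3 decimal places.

Posterior mean ≈ 546.398; posterior SD ≈ 5.735

Prior precision 1/τ₀² = 1/77.6² = 0.00016606; data precision n/σ² = 29/30.97² = 0.0302354.
Posterior precision = 0.00016606 + 0.0302354 = 0.0304015, giving posterior SD = 1/√0.0304015 = 5.735.
Posterior mean = (0.00016606·595.21 + 0.0302354·546.13) / 0.0304015 = 546.398.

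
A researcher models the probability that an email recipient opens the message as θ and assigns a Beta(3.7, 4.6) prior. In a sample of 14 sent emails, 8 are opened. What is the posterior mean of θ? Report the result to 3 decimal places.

Posterior mean ≈ 0.525

The binomial likelihood is conjugate to the Beta prior: with 8 successes and 6 failures, the posterior is Beta(3.7+8, 4.6+6) = Beta(11.7, 10.6).
E[θ | data] = 11.7/(11.7+10.6) = 0.525.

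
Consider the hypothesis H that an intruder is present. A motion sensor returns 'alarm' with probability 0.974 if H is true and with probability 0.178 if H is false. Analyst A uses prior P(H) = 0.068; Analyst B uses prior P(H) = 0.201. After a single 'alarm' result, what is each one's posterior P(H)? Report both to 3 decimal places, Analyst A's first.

Analyst A: 0.285; Analyst B: 0.579

P('+'|H) = 0.974, P('+'|¬H) = 0.178.
Analyst A: numerator 0.974·0.068 = 0.066232; evidence = 0.066232+0.178·0.932 = 0.23213; posterior = 0.285.
Analyst B: numerator 0.974·0.201 = 0.19577; evidence = 0.19577+0.178·0.799 = 0.33800; posterior = 0.579.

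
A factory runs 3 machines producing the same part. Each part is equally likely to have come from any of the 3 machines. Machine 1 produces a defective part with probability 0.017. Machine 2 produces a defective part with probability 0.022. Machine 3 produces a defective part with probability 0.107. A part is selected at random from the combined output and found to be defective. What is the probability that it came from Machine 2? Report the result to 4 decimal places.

Posterior probability ≈ 0.1507

P(defective|M1) = 0.017; P(defective|M2) = 0.022; P(defective|M3) = 0.107.
Prior × likelihood for each source: 0.333333·0.017=0.005667, 0.333333·0.022=0.007333, 0.333333·0.107=0.03567. Summing gives P(defective) = 0.048667.
P(Machine 2 | defective) = 0.007333 / 0.048667 = 0.1507.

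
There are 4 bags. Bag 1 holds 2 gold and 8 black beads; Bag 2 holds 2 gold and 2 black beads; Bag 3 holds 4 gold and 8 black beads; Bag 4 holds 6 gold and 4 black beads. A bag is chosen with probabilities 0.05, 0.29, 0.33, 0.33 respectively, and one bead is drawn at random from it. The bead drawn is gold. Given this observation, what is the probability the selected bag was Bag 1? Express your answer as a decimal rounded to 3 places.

Posterior probability ≈ 0.022

Tabulate prior·likelihood by source: [1] prior 0.05, lik 0.2, product 0.01000; [2] prior 0.29, lik 0.5, product 0.1450; [3] prior 0.33, lik 0.3333, product 0.1100; [4] prior 0.33, lik 0.6, product 0.1980.
Normalizing constant = 0.46300; the posterior for Bag 1 is its product over the sum, 0.01000/0.46300 = 0.022.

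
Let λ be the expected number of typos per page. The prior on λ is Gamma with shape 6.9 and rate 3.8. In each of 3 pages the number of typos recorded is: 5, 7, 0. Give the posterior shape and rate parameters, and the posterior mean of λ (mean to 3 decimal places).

Posterior: Gamma(shape=18.9, rate=6.8); mean ≈ 2.779

The Poisson likelihood adds the total count to the shape and the number of exposure periods to the rate. Here ∑xᵢ = 12 and n = 3, so shape 6.9→18.9 and rate 3.8→6.8.
Posterior mean = shape/rate = 18.9/6.8 = 2.779.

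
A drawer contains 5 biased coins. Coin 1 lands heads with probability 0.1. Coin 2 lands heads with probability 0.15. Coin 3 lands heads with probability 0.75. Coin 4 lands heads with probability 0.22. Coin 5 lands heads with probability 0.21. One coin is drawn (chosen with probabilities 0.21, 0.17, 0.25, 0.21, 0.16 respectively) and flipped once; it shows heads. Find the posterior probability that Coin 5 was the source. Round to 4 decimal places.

Posterior probability ≈ 0.1071

P(heads|C1) = 0.1; P(heads|C2) = 0.15; P(heads|C3) = 0.75; P(heads|C4) = 0.22; P(heads|C5) = 0.21.
Prior × likelihood for each source: 0.21·0.1=0.02100, 0.17·0.15=0.02550, 0.25·0.75=0.1875, 0.21·0.22=0.04620, 0.16·0.21=0.03360. Summing gives P(heads) = 0.31380.
P(Coin 5 | heads) = 0.03360 / 0.31380 = 0.1071.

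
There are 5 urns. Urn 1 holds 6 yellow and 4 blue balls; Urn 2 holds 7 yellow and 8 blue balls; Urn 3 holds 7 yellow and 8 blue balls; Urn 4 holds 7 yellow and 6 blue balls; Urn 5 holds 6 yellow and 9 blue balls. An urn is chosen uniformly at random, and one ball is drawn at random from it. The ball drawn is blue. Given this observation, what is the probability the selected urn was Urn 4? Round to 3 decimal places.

Posterior probability ≈ 0.183

P(blue|Urn 1) = 0.4; P(blue|Urn 2) = 0.5333; P(blue|Urn 3) = 0.5333; P(blue|Urn 4) = 0.4615; P(blue|Urn 5) = 0.6.
Prior × likelihood for each source: 0.2·0.4=0.08000, 0.2·0.5333=0.1067, 0.2·0.5333=0.1067, 0.2·0.4615=0.09231, 0.2·0.6=0.1200. Summing gives P(blue) = 0.50564.
P(Urn 4 | blue) = 0.09231 / 0.50564 = 0.183.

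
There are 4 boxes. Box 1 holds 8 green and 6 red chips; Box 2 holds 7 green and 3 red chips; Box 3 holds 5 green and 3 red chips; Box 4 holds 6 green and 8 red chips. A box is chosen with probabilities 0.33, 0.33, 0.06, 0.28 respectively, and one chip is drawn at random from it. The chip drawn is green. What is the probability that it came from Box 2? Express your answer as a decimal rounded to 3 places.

P(green|Box 1) = 0.5714; P(green|Box 2) = 0.7; P(green|Box 3) = 0.625; P(green|Box 4) = 0.4286.
Prior × likelihood for each source: 0.33·0.5714=0.1886, 0.33·0.7=0.2310, 0.06·0.625=0.03750, 0.28·0.4286=0.1200. Summing gives P(green) = 0.57707.
P(Box 2 | green) = 0.2310 / 0.57707 = 0.400.

Posterior probability ≈ 0.400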